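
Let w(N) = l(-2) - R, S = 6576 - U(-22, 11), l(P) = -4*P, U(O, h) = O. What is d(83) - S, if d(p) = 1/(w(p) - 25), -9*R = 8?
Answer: -956719/145 ≈ -6598.1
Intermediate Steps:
R = -8/9 (R = -⅑*8 = -8/9 ≈ -0.88889)
S = 6598 (S = 6576 - 1*(-22) = 6576 + 22 = 6598)
w(N) = 80/9 (w(N) = -4*(-2) - 1*(-8/9) = 8 + 8/9 = 80/9)
d(p) = -9/145 (d(p) = 1/(80/9 - 25) = 1/(-145/9) = -9/145)
d(83) - S = -9/145 - 1*6598 = -9/145 - 6598 = -956719/145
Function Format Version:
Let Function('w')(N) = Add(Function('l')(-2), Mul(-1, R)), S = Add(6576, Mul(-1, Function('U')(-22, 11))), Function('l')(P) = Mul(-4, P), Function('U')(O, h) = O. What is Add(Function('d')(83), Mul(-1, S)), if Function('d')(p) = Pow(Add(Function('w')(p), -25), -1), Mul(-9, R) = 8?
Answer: Rational(-956719, 145) ≈ -6598.1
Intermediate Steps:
R = Rational(-8, 9) (R = Mul(Rational(-1, 9), 8) = Rational(-8, 9) ≈ -0.88889)
S = 6598 (S = Add(6576, Mul(-1, -22)) = Add(6576, 22) = 6598)
Function('w')(N) = Rational(80, 9) (Function('w')(N) = Add(Mul(-4, -2), Mul(-1, Rational(-8, 9))) = Add(8, Rational(8, 9)) = Rational(80, 9))
Function('d')(p) = Rational(-9, 145) (Function('d')(p) = Pow(Add(Rational(80, 9), -25), -1) = Pow(Rational(-145, 9), -1) = Rational(-9, 145))
Add(Function('d')(83), Mul(-1, S)) = Add(Rational(-9, 145), Mul(-1, 6598)) = Add(Rational(-9, 145), -6598) = Rational(-956719, 145)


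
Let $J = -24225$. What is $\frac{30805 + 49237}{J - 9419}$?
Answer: $- \frac{40021}{16822} \approx -2.3791$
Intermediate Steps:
$\frac{30805 + 49237}{J - 9419} = \frac{30805 + 49237}{-24225 - 9419} = \frac{80042}{-33644} = 80042 \left(- \frac{1}{33644}\right) = - \frac{40021}{16822}$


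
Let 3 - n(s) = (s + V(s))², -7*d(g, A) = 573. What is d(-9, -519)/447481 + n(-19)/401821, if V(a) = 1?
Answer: -176533320/179807262901 ≈ -0.00098179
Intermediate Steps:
d(g, A) = -573/7 (d(g, A) = -⅐*573 = -573/7)
n(s) = 3 - (1 + s)² (n(s) = 3 - (s + 1)² = 3 - (1 + s)²)
d(-9, -519)/447481 + n(-19)/401821 = -573/7/447481 + (3 - (1 - 19)²)/401821 = -573/7*1/447481 + (3 - 1*(-18)²)*(1/401821) = -573/3132367 + (3 - 1*324)*(1/401821) = -573/3132367 + (3 - 324)*(1/401821) = -573/3132367 - 321*1/401821 = -573/3132367 - 321/401821 = -176533320/179807262901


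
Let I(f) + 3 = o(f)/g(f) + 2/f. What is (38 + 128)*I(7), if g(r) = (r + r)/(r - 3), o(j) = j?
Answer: -830/7 ≈ -118.57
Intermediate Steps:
g(r) = 2*r/(-3 + r) (g(r) = (2*r)/(-3 + r) = 2*r/(-3 + r))
I(f) = -9/2 + f/2 + 2/f (I(f) = -3 + (f/((2*f/(-3 + f))) + 2/f) = -3 + (f*((-3 + f)/(2*f)) + 2/f) = -3 + ((-3/2 + f/2) + 2/f) = -3 + (-3/2 + f/2 + 2/f) = -9/2 + f/2 + 2/f)
(38 + 128)*I(7) = (38 + 128)*((½)*(4 + 7*(-9 + 7))/7) = 166*((½)*(⅐)*(4 + 7*(-2))) = 166*((½)*(⅐)*(4 - 14)) = 166*((½)*(⅐)*(-10)) = 166*(-5/7) = -830/7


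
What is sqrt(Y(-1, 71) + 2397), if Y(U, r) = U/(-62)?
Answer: sqrt(9214130)/62 ≈ 48.959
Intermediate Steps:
Y(U, r) = -U/62 (Y(U, r) = U*(-1/62) = -U/62)
sqrt(Y(-1, 71) + 2397) = sqrt(-1/62*(-1) + 2397) = sqrt(1/62 + 2397) = sqrt(148615/62) = sqrt(9214130)/62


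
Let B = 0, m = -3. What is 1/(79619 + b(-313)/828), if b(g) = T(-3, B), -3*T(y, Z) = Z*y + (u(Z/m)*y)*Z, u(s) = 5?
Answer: 1/79619 ≈ 1.2560e-5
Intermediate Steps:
T(y, Z) = -2*Z*y (T(y, Z) = -(Z*y + (5*y)*Z)/3 = -(Z*y + 5*Z*y)/3 = -2*Z*y)
b(g) = 0 (b(g) = -2*0*(-3) = 0)
1/(79619 + b(-313)/828) = 1/(79619 + 0/828) = 1/(79619 + 0*(1/828)) = 1/(79619 + 0) = 1/79619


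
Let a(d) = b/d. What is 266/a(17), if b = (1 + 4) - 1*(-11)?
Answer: 2261/8 ≈ 282.63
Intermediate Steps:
b = 16 (b = 5 + 11 = 16)
a(d) = 16/d
266/a(17) = 266/((16/17)) = 266/((16*(1/17))) = 266/(16/17) = 266*(17/16) = 2261/8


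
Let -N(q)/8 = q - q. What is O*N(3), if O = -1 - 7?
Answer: 0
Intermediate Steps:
N(q) = 0 (N(q) = -8*(q - q) = -8*0 = 0)
O = -8
O*N(3) = -8*0 = 0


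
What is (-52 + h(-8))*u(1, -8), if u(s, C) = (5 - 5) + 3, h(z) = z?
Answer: -180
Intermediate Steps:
u(s, C) = 3 (u(s, C) = 0 + 3 = 3)
(-52 + h(-8))*u(1, -8) = (-52 - 8)*3 = -60*3 = -180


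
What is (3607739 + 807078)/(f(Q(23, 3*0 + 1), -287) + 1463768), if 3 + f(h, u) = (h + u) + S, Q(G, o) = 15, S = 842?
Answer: 4414817/1464335 ≈ 3.0149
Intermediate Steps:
f(h, u) = 839 + h + u (f(h, u) = -3 + ((h + u) + 842) = -3 + (842 + h + u) = 839 + h + u)
(3607739 + 807078)/(f(Q(23, 3*0 + 1), -287) + 1463768) = (3607739 + 807078)/((839 + 15 - 287) + 1463768) = 4414817/(567 + 1463768) = 4414817/1464335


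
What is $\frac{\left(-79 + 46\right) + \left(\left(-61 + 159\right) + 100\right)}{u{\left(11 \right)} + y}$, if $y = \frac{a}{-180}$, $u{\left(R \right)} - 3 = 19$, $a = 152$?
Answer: $\frac{7425}{952} \approx 7.7994$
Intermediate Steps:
$u{\left(R \right)} = 22$ ($u{\left(R \right)} = 3 + 19 = 22$)
$y = - \frac{38}{45}$ ($y = \frac{152}{-180} = 152 \left(- \frac{1}{180}\right) = - \frac{38}{45} \approx -0.84444$)
$\frac{\left(-79 + 46\right) + \left(\left(-61 + 159\right) + 100\right)}{u{\left(11 \right)} + y} = \frac{\left(-79 + 46\right) + \left(\left(-61 + 159\right) + 100\right)}{22 - \frac{38}{45}} = \frac{-33 + \left(98 + 100\right)}{\frac{952}{45}} = \left(-33 + 198\right) \frac{45}{952} = 165 \cdot \frac{45}{952} = \frac{7425}{952}$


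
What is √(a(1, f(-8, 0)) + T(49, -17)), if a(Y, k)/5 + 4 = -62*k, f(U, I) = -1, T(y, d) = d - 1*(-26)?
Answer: √299 ≈ 17.292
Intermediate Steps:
T(y, d) = 26 + d (T(y, d) = d + 26 = 26 + d)
a(Y, k) = -20 - 310*k (a(Y, k) = -20 + 5*(-62*k) = -20 - 310*k)
√(a(1, f(-8, 0)) + T(49, -17)) = √((-20 - 310*(-1)) + (26 - 17)) = √((-20 + 310) + 9) = √(290 + 9) = √299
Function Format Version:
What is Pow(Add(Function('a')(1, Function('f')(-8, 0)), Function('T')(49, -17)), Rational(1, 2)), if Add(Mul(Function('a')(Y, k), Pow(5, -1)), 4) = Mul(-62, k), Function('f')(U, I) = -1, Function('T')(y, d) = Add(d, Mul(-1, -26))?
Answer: Pow(299, Rational(1, 2)) ≈ 17.292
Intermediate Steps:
Function('T')(y, d) = Add(26, d) (Function('T')(y, d) = Add(d, 26) = Add(26, d))
Function('a')(Y, k) = Add(-20, Mul(-310, k)) (Function('a')(Y, k) = Add(-20, Mul(5, Mul(-62, k))) = Add(-20, Mul(-310, k)))
Pow(Add(Function('a')(1, Function('f')(-8, 0)), Function('T')(49, -17)), Rational(1, 2)) = Pow(Add(Add(-20, Mul(-310, -1)), Add(26, -17)), Rational(1, 2)) = Pow(Add(Add(-20, 310), 9), Rational(1, 2)) = Pow(Add(290, 9), Rational(1, 2)) = Pow(299, Rational(1, 2))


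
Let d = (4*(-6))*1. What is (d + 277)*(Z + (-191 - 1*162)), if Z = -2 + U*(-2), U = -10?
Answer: -84755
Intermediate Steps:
d = -24 (d = -24*1 = -24)
Z = 18 (Z = -2 - 10*(-2) = -2 + 20 = 18)
(d + 277)*(Z + (-191 - 1*162)) = (-24 + 277)*(18 + (-191 - 1*162)) = 253*(18 + (-191 - 162)) = 253*(18 - 353) = 253*(-335) = -84755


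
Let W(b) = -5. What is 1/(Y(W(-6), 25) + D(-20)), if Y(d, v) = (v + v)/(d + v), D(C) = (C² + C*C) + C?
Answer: 2/1565 ≈ 0.0012780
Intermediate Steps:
D(C) = C + 2*C² (D(C) = (C² + C²) + C = 2*C² + C = C + 2*C²)
Y(d, v) = 2*v/(d + v) (Y(d, v) = (2*v)/(d + v) = 2*v/(d + v))
1/(Y(W(-6), 25) + D(-20)) = 1/(2*25/(-5 + 25) - 20*(1 + 2*(-20))) = 1/(2*25/20 - 20*(1 - 40)) = 1/(2*25*(1/20) - 20*(-39)) = 1/(5/2 + 780) = 1/(1565/2) = 2/1565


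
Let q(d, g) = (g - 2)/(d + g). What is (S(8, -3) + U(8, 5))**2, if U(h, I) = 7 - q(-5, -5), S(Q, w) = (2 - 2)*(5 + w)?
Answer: 3969/100 ≈ 39.690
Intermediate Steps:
q(d, g) = (-2 + g)/(d + g)
S(Q, w) = 0 (S(Q, w) = 0*(5 + w) = 0)
U(h, I) = 63/10 (U(h, I) = 7 - (-2 - 5)/(-5 - 5) = 7 - (-7)/(-10) = 7 - (-1)*(-7)/10 = 7 - 1*7/10 = 7 - 7/10 = 63/10)
(S(8, -3) + U(8, 5))**2 = (0 + 63/10)**2 = (63/10)**2 = 3969/100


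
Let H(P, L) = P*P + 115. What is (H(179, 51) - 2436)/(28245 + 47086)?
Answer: 29720/75331 ≈ 0.39453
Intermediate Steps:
H(P, L) = 115 + P² (H(P, L) = P² + 115 = 115 + P²)
(H(179, 51) - 2436)/(28245 + 47086) = ((115 + 179²) - 2436)/(28245 + 47086) = ((115 + 32041) - 2436)/75331 = (32156 - 2436)*(1/75331) = 29720*(1/75331) = 29720/75331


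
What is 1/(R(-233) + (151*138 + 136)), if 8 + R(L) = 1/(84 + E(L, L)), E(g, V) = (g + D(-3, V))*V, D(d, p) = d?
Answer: 55072/1154639553 ≈ 4.7696e-5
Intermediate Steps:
E(g, V) = V*(-3 + g) (E(g, V) = (g - 3)*V = (-3 + g)*V = V*(-3 + g))
R(L) = -8 + 1/(84 + L*(-3 + L))
1/(R(-233) + (151*138 + 136)) = 1/((-671 - 8*(-233)*(-3 - 233))/(84 - 233*(-3 - 233)) + (151*138 + 136)) = 1/((-671 - 8*(-233)*(-236))/(84 - 233*(-236)) + (20838 + 136)) = 1/((-671 - 439904)/(84 + 54988) + 20974) = 1/(-440575/55072 + 20974) = 1/(1154639553/55072) = 55072/1154639553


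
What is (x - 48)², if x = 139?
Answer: 8281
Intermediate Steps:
(x - 48)² = (139 - 48)² = 91² = 8281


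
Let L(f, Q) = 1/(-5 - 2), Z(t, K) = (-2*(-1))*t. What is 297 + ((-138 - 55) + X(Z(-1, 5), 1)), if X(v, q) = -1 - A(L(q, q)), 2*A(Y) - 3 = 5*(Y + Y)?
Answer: 1431/14 ≈ 102.21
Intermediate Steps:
Z(t, K) = 2*t
L(f, Q) = -⅐ (L(f, Q) = 1/(-7) = -⅐)
A(Y) = 3/2 + 5*Y (A(Y) = 3/2 + (5*(Y + Y))/2 = 3/2 + (5*(2*Y))/2 = 3/2 + (10*Y)/2 = 3/2 + 5*Y)
X(v, q) = -25/14 (X(v, q) = -1 - (3/2 + 5*(-⅐)) = -1 - (3/2 - 5/7) = -1 - 1*11/14 = -1 - 11/14 = -25/14)
297 + ((-138 - 55) + X(Z(-1, 5), 1)) = 297 + ((-138 - 55) - 25/14) = 297 + (-193 - 25/14) = 297 - 2727/14 = 1431/14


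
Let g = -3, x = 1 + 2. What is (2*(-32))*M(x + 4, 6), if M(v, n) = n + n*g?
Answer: 768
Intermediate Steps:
x = 3
M(v, n) = -2*n (M(v, n) = n + n*(-3) = n - 3*n = -2*n)
(2*(-32))*M(x + 4, 6) = (2*(-32))*(-2*6) = -64*(-12) = 768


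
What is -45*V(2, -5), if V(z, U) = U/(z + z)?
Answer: 225/4 ≈ 56.250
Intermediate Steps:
V(z, U) = U/(2*z) (V(z, U) = U/((2*z)) = U*(1/(2*z)) = U/(2*z))
-45*V(2, -5) = -45*(-5)/(2*2) = -45*(-5/4) = 225/4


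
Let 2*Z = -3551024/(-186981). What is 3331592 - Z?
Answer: 622942628240/186981 ≈ 3.3316e+6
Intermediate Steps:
Z = 1775512/186981 (Z = (-3551024/(-186981))/2 = (-3551024*(-1/186981))/2 = (½)*(3551024/186981) = 1775512/186981 ≈ 9.4957)
3331592 - Z = 3331592 - 1*1775512/186981 = 3331592 - 1775512/186981 = 622942628240/186981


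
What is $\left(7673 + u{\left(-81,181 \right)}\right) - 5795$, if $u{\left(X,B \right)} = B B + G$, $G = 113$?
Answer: $34752$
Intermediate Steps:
$u{\left(X,B \right)} = 113 + B^{2}$ ($u{\left(X,B \right)} = B B + 113 = B^{2} + 113 = 113 + B^{2}$)
$\left(7673 + u{\left(-81,181 \right)}\right) - 5795 = \left(7673 + \left(113 + 181^{2}\right)\right) - 5795 = \left(7673 + \left(113 + 32761\right)\right) - 5795 = \left(7673 + 32874\right) - 5795 = 40547 - 5795 = 34752$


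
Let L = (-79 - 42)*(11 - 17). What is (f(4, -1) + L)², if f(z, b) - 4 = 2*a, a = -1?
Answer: 529984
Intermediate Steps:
f(z, b) = 2 (f(z, b) = 4 + 2*(-1) = 4 - 2 = 2)
L = 726 (L = -121*(-6) = 726)
(f(4, -1) + L)² = (2 + 726)² = 728² = 529984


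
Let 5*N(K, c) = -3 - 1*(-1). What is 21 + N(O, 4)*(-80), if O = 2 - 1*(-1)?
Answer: 53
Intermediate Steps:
O = 3 (O = 2 + 1 = 3)
N(K, c) = -⅖ (N(K, c) = (-3 - 1*(-1))/5 = (-3 + 1)/5 = (⅕)*(-2) = -⅖)
21 + N(O, 4)*(-80) = 21 - ⅖*(-80) = 21 + 32 = 53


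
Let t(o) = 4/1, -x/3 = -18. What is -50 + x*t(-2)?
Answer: 166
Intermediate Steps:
x = 54 (x = -3*(-18) = 54)
t(o) = 4 (t(o) = 4*1 = 4)
-50 + x*t(-2) = -50 + 54*4 = -50 + 216 = 166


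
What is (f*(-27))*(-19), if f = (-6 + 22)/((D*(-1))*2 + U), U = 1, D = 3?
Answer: -8208/5 ≈ -1641.6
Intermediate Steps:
f = -16/5 (f = (-6 + 22)/((3*(-1))*2 + 1) = 16/(-3*2 + 1) = 16/(-6 + 1) = 16/(-5) = 16*(-⅕) = -16/5 ≈ -3.2000)
(f*(-27))*(-19) = -16/5*(-27)*(-19) = (432/5)*(-19) = -8208/5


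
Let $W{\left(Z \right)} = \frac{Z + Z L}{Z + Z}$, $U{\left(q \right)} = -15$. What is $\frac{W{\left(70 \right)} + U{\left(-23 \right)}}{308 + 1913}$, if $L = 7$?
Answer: $- \frac{11}{2221} \approx -0.0049527$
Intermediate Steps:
$W{\left(Z \right)} = 4$ ($W{\left(Z \right)} = \frac{Z + Z 7}{Z + Z} = \frac{Z + 7 Z}{2 Z} = 8 Z \frac{1}{2 Z} = 4$)
$\frac{W{\left(70 \right)} + U{\left(-23 \right)}}{308 + 1913} = \frac{4 - 15}{308 + 1913} = - \frac{11}{2221}$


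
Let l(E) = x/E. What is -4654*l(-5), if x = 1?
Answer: 4654/5 ≈ 930.80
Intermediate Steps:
l(E) = 1/E
-4654*l(-5) = -4654/(-5) = -4654*(-⅕) = 4654/5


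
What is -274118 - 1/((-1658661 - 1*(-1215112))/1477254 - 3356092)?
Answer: -1359022432817220952/4957800774917 ≈ -2.7412e+5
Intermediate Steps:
-274118 - 1/((-1658661 - 1*(-1215112))/1477254 - 3356092) = -274118 - 1/((-1658661 + 1215112)*(1/1477254) - 3356092) = -274118 - 1/(-443549*1/1477254 - 3356092) = -274118 - 1/(-443549/1477254 - 3356092) = -274118 - 1/(-4957800774917/1477254) = -274118 - 1*(-1477254/4957800774917) = -274118 + 1477254/4957800774917 = -1359022432817220952/4957800774917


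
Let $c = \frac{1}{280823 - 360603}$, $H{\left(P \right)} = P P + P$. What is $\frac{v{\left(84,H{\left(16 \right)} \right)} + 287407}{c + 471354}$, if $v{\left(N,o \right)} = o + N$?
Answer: $\frac{22957732140}{37604622119} \approx 0.6105$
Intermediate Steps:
$H{\left(P \right)} = P + P^{2}$ ($H{\left(P \right)} = P^{2} + P = P + P^{2}$)
$c = - \frac{1}{79780}$ ($c = \frac{1}{280823 - 360603} = \frac{1}{-79780} = - \frac{1}{79780} \approx -1.2534 \cdot 10^{-5}$)
$v{\left(N,o \right)} = N + o$
$\frac{v{\left(84,H{\left(16 \right)} \right)} + 287407}{c + 471354} = \frac{\left(84 + 16 \left(1 + 16\right)\right) + 287407}{- \frac{1}{79780} + 471354} = \frac{\left(84 + 16 \cdot 17\right) + 287407}{\frac{37604622119}{79780}} = \left(\left(84 + 272\right) + 287407\right) \frac{79780}{37604622119} = \left(356 + 287407\right) \frac{79780}{37604622119} = 287763 \cdot \frac{79780}{37604622119} = \frac{22957732140}{37604622119}$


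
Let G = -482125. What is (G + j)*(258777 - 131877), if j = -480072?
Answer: -122102799300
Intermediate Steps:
(G + j)*(258777 - 131877) = (-482125 - 480072)*(258777 - 131877) = -962197*126900 = -122102799300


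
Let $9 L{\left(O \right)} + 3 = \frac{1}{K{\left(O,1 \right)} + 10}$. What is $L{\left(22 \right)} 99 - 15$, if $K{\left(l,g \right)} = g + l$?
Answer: $- \frac{143}{3} \approx -47.667$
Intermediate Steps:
$L{\left(O \right)} = - \frac{1}{3} + \frac{1}{9 \left(11 + O\right)}$ ($L{\left(O \right)} = - \frac{1}{3} + \frac{1}{9 \left(\left(1 + O\right) + 10\right)} = - \frac{1}{3} + \frac{1}{9 \left(11 + O\right)}$)
$L{\left(22 \right)} 99 - 15 = \frac{-32 - 66}{9 \left(11 + 22\right)} 99 - 15 = \frac{-32 - 66}{9 \cdot 33} \cdot 99 - 15 = \frac{1}{9} \cdot \frac{1}{33} \left(-98\right) 99 - 15 = \left(- \frac{98}{297}\right) 99 - 15 = - \frac{98}{3} - 15 = - \frac{143}{3}$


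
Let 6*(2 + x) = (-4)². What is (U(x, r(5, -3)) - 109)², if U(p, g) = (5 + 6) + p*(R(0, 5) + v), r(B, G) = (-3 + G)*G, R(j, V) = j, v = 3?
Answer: 9216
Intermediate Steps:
x = ⅔ (x = -2 + (⅙)*(-4)² = -2 + (⅙)*16 = -2 + 8/3 = ⅔ ≈ 0.66667)
r(B, G) = G*(-3 + G)
U(p, g) = 11 + 3*p (U(p, g) = (5 + 6) + p*(0 + 3) = 11 + p*3 = 11 + 3*p)
(U(x, r(5, -3)) - 109)² = ((11 + 3*(⅔)) - 109)² = ((11 + 2) - 109)² = (13 - 109)² = (-96)² = 9216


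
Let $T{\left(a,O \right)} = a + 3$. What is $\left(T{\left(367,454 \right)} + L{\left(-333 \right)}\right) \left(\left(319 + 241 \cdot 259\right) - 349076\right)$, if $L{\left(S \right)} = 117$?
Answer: $-139446606$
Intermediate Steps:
$T{\left(a,O \right)} = 3 + a$
$\left(T{\left(367,454 \right)} + L{\left(-333 \right)}\right) \left(\left(319 + 241 \cdot 259\right) - 349076\right) = \left(\left(3 + 367\right) + 117\right) \left(\left(319 + 241 \cdot 259\right) - 349076\right) = \left(370 + 117\right) \left(\left(319 + 62419\right) - 349076\right) = 487 \left(62738 - 349076\right) = 487 \left(-286338\right) = -139446606$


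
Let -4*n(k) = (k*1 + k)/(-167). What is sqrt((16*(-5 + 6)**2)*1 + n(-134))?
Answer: sqrt(435035)/167 ≈ 3.9495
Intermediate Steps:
n(k) = k/334 (n(k) = -(k*1 + k)/(4*(-167)) = -(k + k)*(-1)/(4*167) = -2*k*(-1)/(4*167) = -(-1)*k/334 = k/334)
sqrt((16*(-5 + 6)**2)*1 + n(-134)) = sqrt((16*(-5 + 6)**2)*1 + (1/334)*(-134)) = sqrt((16*1**2)*1 - 67/167) = sqrt((16*1)*1 - 67/167) = sqrt(16*1 - 67/167) = sqrt(16 - 67/167) = sqrt(2605/167) = sqrt(435035)/167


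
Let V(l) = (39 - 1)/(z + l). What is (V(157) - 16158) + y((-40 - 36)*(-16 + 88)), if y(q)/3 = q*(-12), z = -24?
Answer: 1265840/7 ≈ 1.8083e+5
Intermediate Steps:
y(q) = -36*q (y(q) = 3*(q*(-12)) = 3*(-12*q) = -36*q)
V(l) = 38/(-24 + l) (V(l) = (39 - 1)/(-24 + l) = 38/(-24 + l))
(V(157) - 16158) + y((-40 - 36)*(-16 + 88)) = (38/(-24 + 157) - 16158) - 36*(-40 - 36)*(-16 + 88) = (38/133 - 16158) - (-2736)*72 = (38*(1/133) - 16158) - 36*(-5472) = (2/7 - 16158) + 196992 = -113104/7 + 196992 = 1265840/7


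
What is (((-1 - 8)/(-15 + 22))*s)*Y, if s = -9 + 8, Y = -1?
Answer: -9/7 ≈ -1.2857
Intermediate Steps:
s = -1
(((-1 - 8)/(-15 + 22))*s)*Y = (((-1 - 8)/(-15 + 22))*(-1))*(-1) = (-9/7*(-1))*(-1) = (-9*⅐*(-1))*(-1) = -9/7*(-1)*(-1) = (9/7)*(-1) = -9/7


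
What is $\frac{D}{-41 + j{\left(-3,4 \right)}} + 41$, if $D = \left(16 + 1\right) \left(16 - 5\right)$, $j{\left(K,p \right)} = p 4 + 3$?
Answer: $\frac{65}{2} \approx 32.5$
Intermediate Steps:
$j{\left(K,p \right)} = 3 + 4 p$ ($j{\left(K,p \right)} = 4 p + 3 = 3 + 4 p$)
$D = 187$ ($D = 17 \cdot 11 = 187$)
$\frac{D}{-41 + j{\left(-3,4 \right)}} + 41 = \frac{1}{-41 + \left(3 + 4 \cdot 4\right)} 187 + 41 = \frac{1}{-41 + \left(3 + 16\right)} 187 + 41 = \frac{1}{-41 + 19} \cdot 187 + 41 = \frac{1}{-22} \cdot 187 + 41 = \left(- \frac{1}{22}\right) 187 + 41 = - \frac{17}{2} + 41 = \frac{65}{2}$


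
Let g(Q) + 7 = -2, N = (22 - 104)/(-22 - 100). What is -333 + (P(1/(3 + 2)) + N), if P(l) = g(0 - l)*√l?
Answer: -20272/61 - 9*√5/5 ≈ -336.35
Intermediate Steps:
N = 41/61 (N = -82/(-122) = -82*(-1/122) = 41/61 ≈ 0.67213)
g(Q) = -9 (g(Q) = -7 - 2 = -9)
P(l) = -9*√l
-333 + (P(1/(3 + 2)) + N) = -333 + (-9/√(3 + 2) + 41/61) = -333 + (-9*√5/5 + 41/61) = -333 + (41/61 - 9*√5/5) = -20272/61 - 9*√5/5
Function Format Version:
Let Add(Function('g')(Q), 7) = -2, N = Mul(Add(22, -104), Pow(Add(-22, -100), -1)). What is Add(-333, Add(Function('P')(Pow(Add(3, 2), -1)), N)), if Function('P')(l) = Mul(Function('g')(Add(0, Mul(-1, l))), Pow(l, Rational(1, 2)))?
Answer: Add(Rational(-20272, 61), Mul(Rational(-9, 5), Pow(5, Rational(1, 2)))) ≈ -336.35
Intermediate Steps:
N = Rational(41, 61) (N = Mul(-82, Pow(-122, -1)) = Mul(-82, Rational(-1, 122)) = Rational(41, 61) ≈ 0.67213)
Function('g')(Q) = -9 (Function('g')(Q) = Add(-7, -2) = -9)
Function('P')(l) = Mul(-9, Pow(l, Rational(1, 2)))
Add(-333, Add(Function('P')(Pow(Add(3, 2), -1)), N)) = Add(-333, Add(Mul(-9, Pow(Pow(Add(3, 2), -1), Rational(1, 2))), Rational(41, 61))) = Add(-333, Add(Mul(-9, Pow(Pow(5, -1), Rational(1, 2))), Rational(41, 61))) = Add(-333, Add(Mul(-9, Pow(Rational(1, 5), Rational(1, 2))), Rational(41, 61))) = Add(-333, Add(Mul(-9, Mul(Rational(1, 5), Pow(5, Rational(1, 2)))), Rational(41, 61))) = Add(-333, Add(Mul(Rational(-9, 5), Pow(5, Rational(1, 2))), Rational(41, 61))) = Add(-333, Add(Rational(41, 61), Mul(Rational(-9, 5), Pow(5, Rational(1, 2))))) = Add(Rational(-20272, 61), Mul(Rational(-9, 5), Pow(5, Rational(1, 2))))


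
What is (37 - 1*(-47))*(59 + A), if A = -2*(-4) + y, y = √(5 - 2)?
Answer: 5628 + 84*√3 ≈ 5773.5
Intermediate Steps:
y = √3 ≈ 1.7320
A = 8 + √3 (A = -2*(-4) + √3 = 8 + √3 ≈ 9.7321)
(37 - 1*(-47))*(59 + A) = (37 - 1*(-47))*(59 + (8 + √3)) = (37 + 47)*(67 + √3) = 84*(67 + √3) = 5628 + 84*√3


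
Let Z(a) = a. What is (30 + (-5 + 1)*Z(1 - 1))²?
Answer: 900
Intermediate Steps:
(30 + (-5 + 1)*Z(1 - 1))² = (30 + (-5 + 1)*(1 - 1))² = (30 - 4*0)² = (30 + 0)² = 30² = 900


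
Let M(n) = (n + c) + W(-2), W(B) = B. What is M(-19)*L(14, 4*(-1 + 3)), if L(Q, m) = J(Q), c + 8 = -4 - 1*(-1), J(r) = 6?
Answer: -192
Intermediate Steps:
c = -11 (c = -8 + (-4 - 1*(-1)) = -8 + (-4 + 1) = -8 - 3 = -11)
L(Q, m) = 6
M(n) = -13 + n (M(n) = (n - 11) - 2 = (-11 + n) - 2 = -13 + n)
M(-19)*L(14, 4*(-1 + 3)) = (-13 - 19)*6 = -32*6 = -192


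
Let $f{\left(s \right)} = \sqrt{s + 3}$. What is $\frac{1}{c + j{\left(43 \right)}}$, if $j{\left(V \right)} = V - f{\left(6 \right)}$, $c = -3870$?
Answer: $- \frac{1}{3830} \approx -0.0002611$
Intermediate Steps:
$f{\left(s \right)} = \sqrt{3 + s}$
$j{\left(V \right)} = -3 + V$ ($j{\left(V \right)} = V - \sqrt{3 + 6} = V - \sqrt{9} = V - 3 = -3 + V$)
$\frac{1}{c + j{\left(43 \right)}} = \frac{1}{-3870 + \left(-3 + 43\right)} = \frac{1}{-3870 + 40} = \frac{1}{-3830} = - \frac{1}{3830}$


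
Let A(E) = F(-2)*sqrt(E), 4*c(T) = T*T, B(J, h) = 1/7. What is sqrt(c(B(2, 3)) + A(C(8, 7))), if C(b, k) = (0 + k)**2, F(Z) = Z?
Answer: I*sqrt(2743)/14 ≈ 3.741*I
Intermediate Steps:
B(J, h) = 1/7
c(T) = T**2/4 (c(T) = (T*T)/4 = T**2/4)
C(b, k) = k**2
A(E) = -2*sqrt(E)
sqrt(c(B(2, 3)) + A(C(8, 7))) = sqrt((1/7)**2/4 - 2*sqrt(7**2)) = sqrt((1/4)*(1/49) - 2*sqrt(49)) = sqrt(1/196 - 2*7) = sqrt(1/196 - 14) = sqrt(-2743/196) = I*sqrt(2743)/14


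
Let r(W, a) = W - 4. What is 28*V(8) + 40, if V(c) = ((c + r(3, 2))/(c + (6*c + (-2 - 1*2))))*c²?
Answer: 3656/13 ≈ 281.23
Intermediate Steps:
r(W, a) = -4 + W
V(c) = c²*(-1 + c)/(-4 + 7*c) (V(c) = ((c + (-4 + 3))/(c + (6*c + (-2 - 1*2))))*c² = ((c - 1)/(c + (6*c + (-2 - 2))))*c² = ((-1 + c)/(c + (6*c - 4)))*c² = ((-1 + c)/(c + (-4 + 6*c)))*c² = ((-1 + c)/(-4 + 7*c))*c² = c²*(-1 + c)/(-4 + 7*c))
28*V(8) + 40 = 28*(8²*(-1 + 8)/(-4 + 7*8)) + 40 = 28*(64*7/(-4 + 56)) + 40 = 28*(64*7/52) + 40 = 28*(64*(1/52)*7) + 40 = 28*(112/13) + 40 = 3136/13 + 40 = 3656/13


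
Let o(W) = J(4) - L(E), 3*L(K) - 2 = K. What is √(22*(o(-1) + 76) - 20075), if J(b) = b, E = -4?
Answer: I*√164703/3 ≈ 135.28*I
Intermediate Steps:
L(K) = ⅔ + K/3
o(W) = 14/3 (o(W) = 4 - (⅔ + (⅓)*(-4)) = 4 - (⅔ - 4/3) = 4 - 1*(-⅔) = 4 + ⅔ = 14/3)
√(22*(o(-1) + 76) - 20075) = √(22*(14/3 + 76) - 20075) = √(22*(242/3) - 20075) = √(5324/3 - 20075) = √(-54901/3) = I*√164703/3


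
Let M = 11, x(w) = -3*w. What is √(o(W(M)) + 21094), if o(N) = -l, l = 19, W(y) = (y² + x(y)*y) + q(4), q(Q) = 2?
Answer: 5*√843 ≈ 145.17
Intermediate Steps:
W(y) = 2 - 2*y² (W(y) = (y² + (-3*y)*y) + 2 = (y² - 3*y²) + 2 = -2*y² + 2 = 2 - 2*y²)
o(N) = -19 (o(N) = -1*19 = -19)
√(o(W(M)) + 21094) = √(-19 + 21094) = √21075 = 5*√843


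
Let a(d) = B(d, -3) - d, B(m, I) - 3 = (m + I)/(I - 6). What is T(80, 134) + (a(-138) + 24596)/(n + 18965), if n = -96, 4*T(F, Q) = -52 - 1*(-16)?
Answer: -435205/56607 ≈ -7.6882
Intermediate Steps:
T(F, Q) = -9 (T(F, Q) = (-52 - 1*(-16))/4 = (-52 + 16)/4 = (¼)*(-36) = -9)
B(m, I) = 3 + (I + m)/(-6 + I) (B(m, I) = 3 + (m + I)/(I - 6) = 3 + (I + m)/(-6 + I))
a(d) = 10/3 - 10*d/9 (a(d) = (-18 + d + 4*(-3))/(-6 - 3) - d = (-18 + d - 12)/(-9) - d = -(-30 + d)/9 - d = (10/3 - d/9) - d = 10/3 - 10*d/9)
T(80, 134) + (a(-138) + 24596)/(n + 18965) = -9 + ((10/3 - 10/9*(-138)) + 24596)/(-96 + 18965) = -9 + ((10/3 + 460/3) + 24596)/18869 = -9 + (470/3 + 24596)*(1/18869) = -9 + (74258/3)*(1/18869) = -9 + 74258/56607 = -435205/56607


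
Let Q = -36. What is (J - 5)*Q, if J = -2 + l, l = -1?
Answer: 288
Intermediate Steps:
J = -3 (J = -2 - 1 = -3)
(J - 5)*Q = (-3 - 5)*(-36) = -8*(-36) = 288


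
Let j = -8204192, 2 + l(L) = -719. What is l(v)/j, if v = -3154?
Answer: 721/8204192 ≈ 8.7882e-5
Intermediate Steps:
l(L) = -721 (l(L) = -2 - 719 = -721)
l(v)/j = -721/(-8204192) = -721*(-1/8204192) = 721/8204192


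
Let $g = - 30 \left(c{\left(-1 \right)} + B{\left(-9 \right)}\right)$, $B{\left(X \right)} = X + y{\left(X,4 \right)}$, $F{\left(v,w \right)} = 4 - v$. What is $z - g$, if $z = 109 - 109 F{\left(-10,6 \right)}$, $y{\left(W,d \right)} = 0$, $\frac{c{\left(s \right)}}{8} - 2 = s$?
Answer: $-1447$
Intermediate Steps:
$c{\left(s \right)} = 16 + 8 s$
$B{\left(X \right)} = X$ ($B{\left(X \right)} = X + 0 = X$)
$z = -1417$ ($z = 109 - 109 \left(4 - -10\right) = 109 - 109 \left(4 + 10\right) = 109 - 1526 = -1417$)
$g = 30$ ($g = - 30 \left(\left(16 + 8 \left(-1\right)\right) - 9\right) = - 30 \left(\left(16 - 8\right) - 9\right) = - 30 \left(8 - 9\right) = \left(-30\right) \left(-1\right) = 30$)
$z - g = -1417 - 30 = -1447$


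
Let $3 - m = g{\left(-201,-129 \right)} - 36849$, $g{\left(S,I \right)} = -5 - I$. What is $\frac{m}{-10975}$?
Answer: $- \frac{36728}{10975} \approx -3.3465$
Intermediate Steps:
$m = 36728$ ($m = 3 - \left(\left(-5 - -129\right) - 36849\right) = 3 - \left(\left(-5 + 129\right) - 36849\right) = 3 - \left(124 - 36849\right) = 3 - -36725 = 3 + 36725 = 36728$)
$\frac{m}{-10975} = \frac{36728}{-10975} = 36728 \left(- \frac{1}{10975}\right) = - \frac{36728}{10975}$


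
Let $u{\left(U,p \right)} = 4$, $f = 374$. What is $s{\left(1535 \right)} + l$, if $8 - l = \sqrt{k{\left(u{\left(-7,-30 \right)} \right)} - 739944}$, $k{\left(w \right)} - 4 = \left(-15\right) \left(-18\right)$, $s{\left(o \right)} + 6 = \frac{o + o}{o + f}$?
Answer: $\frac{6888}{1909} - i \sqrt{739670} \approx 3.6082 - 860.04 i$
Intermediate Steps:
$s{\left(o \right)} = -6 + \frac{2 o}{374 + o}$ ($s{\left(o \right)} = -6 + \frac{o + o}{o + 374} = -6 + \frac{2 o}{374 + o}$)
$k{\left(w \right)} = 274$ ($k{\left(w \right)} = 4 - -270 = 4 + 270 = 274$)
$l = 8 - i \sqrt{739670}$ ($l = 8 - \sqrt{274 - 739944} = 8 - \sqrt{-739670} = 8 - i \sqrt{739670} \approx 8.0 - 860.04 i$)
$s{\left(1535 \right)} + l = \frac{4 \left(-561 - 1535\right)}{374 + 1535} + \left(8 - i \sqrt{739670}\right) = \frac{4 \left(-561 - 1535\right)}{1909} + \left(8 - i \sqrt{739670}\right) = 4 \cdot \frac{1}{1909} \left(-2096\right) + \left(8 - i \sqrt{739670}\right) = - \frac{8384}{1909} + \left(8 - i \sqrt{739670}\right) = \frac{6888}{1909} - i \sqrt{739670}$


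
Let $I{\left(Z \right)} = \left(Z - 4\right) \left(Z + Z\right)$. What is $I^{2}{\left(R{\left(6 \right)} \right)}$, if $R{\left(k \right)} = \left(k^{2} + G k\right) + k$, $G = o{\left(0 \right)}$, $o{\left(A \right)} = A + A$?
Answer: $10188864$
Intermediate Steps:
$o{\left(A \right)} = 2 A$
$G = 0$ ($G = 2 \cdot 0 = 0$)
$R{\left(k \right)} = k + k^{2}$ ($R{\left(k \right)} = \left(k^{2} + 0 k\right) + k = \left(k^{2} + 0\right) + k = k^{2} + k = k + k^{2}$)
$I{\left(Z \right)} = 2 Z \left(-4 + Z\right)$ ($I{\left(Z \right)} = \left(-4 + Z\right) 2 Z = 2 Z \left(-4 + Z\right)$)
$I^{2}{\left(R{\left(6 \right)} \right)} = \left(2 \cdot 6 \left(1 + 6\right) \left(-4 + 6 \left(1 + 6\right)\right)\right)^{2} = \left(2 \cdot 6 \cdot 7 \left(-4 + 6 \cdot 7\right)\right)^{2} = \left(2 \cdot 42 \left(-4 + 42\right)\right)^{2} = \left(2 \cdot 42 \cdot 38\right)^{2} = 3192^{2} = 10188864$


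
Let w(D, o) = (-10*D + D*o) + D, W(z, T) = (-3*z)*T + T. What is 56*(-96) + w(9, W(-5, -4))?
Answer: -6033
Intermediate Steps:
W(z, T) = T - 3*T*z (W(z, T) = -3*T*z + T = T - 3*T*z)
w(D, o) = -9*D + D*o
56*(-96) + w(9, W(-5, -4)) = 56*(-96) + 9*(-9 - 4*(1 - 3*(-5))) = -5376 + 9*(-9 - 4*(1 + 15)) = -5376 + 9*(-9 - 4*16) = -5376 + 9*(-9 - 64) = -5376 + 9*(-73) = -5376 - 657 = -6033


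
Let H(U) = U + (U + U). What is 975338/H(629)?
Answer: 975338/1887 ≈ 516.87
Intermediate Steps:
H(U) = 3*U (H(U) = U + 2*U = 3*U)
975338/H(629) = 975338/((3*629)) = 975338/1887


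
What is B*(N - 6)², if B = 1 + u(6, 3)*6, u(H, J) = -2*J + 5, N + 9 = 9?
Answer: -180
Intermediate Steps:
N = 0 (N = -9 + 9 = 0)
u(H, J) = 5 - 2*J
B = -5 (B = 1 + (5 - 2*3)*6 = 1 + (5 - 6)*6 = 1 - 1*6 = 1 - 6 = -5)
B*(N - 6)² = -5*(0 - 6)² = -5*(-6)² = -5*36 = -180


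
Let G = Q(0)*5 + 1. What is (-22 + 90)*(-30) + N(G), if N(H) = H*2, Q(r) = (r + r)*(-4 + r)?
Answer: -2038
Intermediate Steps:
Q(r) = 2*r*(-4 + r) (Q(r) = (2*r)*(-4 + r) = 2*r*(-4 + r))
G = 1 (G = (2*0*(-4 + 0))*5 + 1 = (2*0*(-4))*5 + 1 = 0*5 + 1 = 0 + 1 = 1)
N(H) = 2*H
(-22 + 90)*(-30) + N(G) = (-22 + 90)*(-30) + 2*1 = 68*(-30) + 2 = -2040 + 2 = -2038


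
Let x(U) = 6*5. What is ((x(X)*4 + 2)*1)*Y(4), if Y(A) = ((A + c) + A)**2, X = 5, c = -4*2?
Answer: 0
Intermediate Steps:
c = -8
Y(A) = (-8 + 2*A)**2 (Y(A) = ((A - 8) + A)**2 = ((-8 + A) + A)**2 = (-8 + 2*A)**2)
x(U) = 30
((x(X)*4 + 2)*1)*Y(4) = ((30*4 + 2)*1)*(4*(-4 + 4)**2) = ((120 + 2)*1)*(4*0**2) = (122*1)*(4*0) = 122*0 = 0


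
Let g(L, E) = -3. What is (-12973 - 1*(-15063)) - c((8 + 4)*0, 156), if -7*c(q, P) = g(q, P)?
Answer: 14627/7 ≈ 2089.6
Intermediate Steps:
c(q, P) = 3/7 (c(q, P) = -⅐*(-3) = 3/7)
(-12973 - 1*(-15063)) - c((8 + 4)*0, 156) = (-12973 - 1*(-15063)) - 1*3/7 = (-12973 + 15063) - 3/7 = 2090 - 3/7 = 14627/7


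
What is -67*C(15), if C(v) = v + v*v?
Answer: -16080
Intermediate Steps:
C(v) = v + v**2
-67*C(15) = -1005*(1 + 15) = -1005*16 = -67*240 = -16080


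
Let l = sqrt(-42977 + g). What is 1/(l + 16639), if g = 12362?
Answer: 16639/276886936 - I*sqrt(30615)/276886936 ≈ 6.0093e-5 - 6.3192e-7*I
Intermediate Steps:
l = I*sqrt(30615) (l = sqrt(-42977 + 12362) = sqrt(-30615) = I*sqrt(30615) ≈ 174.97*I)
1/(l + 16639) = 1/(I*sqrt(30615) + 16639) = 1/(16639 + I*sqrt(30615))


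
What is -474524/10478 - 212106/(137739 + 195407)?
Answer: -40077054793/872675947 ≈ -45.924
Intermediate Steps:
-474524/10478 - 212106/(137739 + 195407) = -474524*1/10478 - 212106/333146 = -237262/5239 - 212106*1/333146 = -237262/5239 - 106053/166573 = -40077054793/872675947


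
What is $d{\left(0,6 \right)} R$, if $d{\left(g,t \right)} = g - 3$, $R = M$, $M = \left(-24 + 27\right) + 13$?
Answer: $-48$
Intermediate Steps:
$M = 16$ ($M = 3 + 13 = 16$)
$R = 16$
$d{\left(g,t \right)} = -3 + g$
$d{\left(0,6 \right)} R = \left(-3 + 0\right) 16 = \left(-3\right) 16 = -48$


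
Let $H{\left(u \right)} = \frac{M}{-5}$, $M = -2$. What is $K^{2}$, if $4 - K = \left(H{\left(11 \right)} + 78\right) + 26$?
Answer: $\frac{252004}{25} \approx 10080.0$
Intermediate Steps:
$H{\left(u \right)} = \frac{2}{5}$ ($H{\left(u \right)} = - \frac{2}{-5} = \left(-2\right) \left(- \frac{1}{5}\right) = \frac{2}{5}$)
$K = - \frac{502}{5}$ ($K = 4 - \left(\left(\frac{2}{5} + 78\right) + 26\right) = 4 - \left(\frac{392}{5} + 26\right) = 4 - \frac{522}{5} = - \frac{502}{5} \approx -100.4$)
$K^{2} = \left(- \frac{502}{5}\right)^{2} = \frac{252004}{25}$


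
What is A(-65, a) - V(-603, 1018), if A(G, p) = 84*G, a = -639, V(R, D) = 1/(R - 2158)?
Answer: -15075059/2761 ≈ -5460.0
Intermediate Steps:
V(R, D) = 1/(-2158 + R)
A(-65, a) - V(-603, 1018) = 84*(-65) - 1/(-2158 - 603) = -5460 - 1/(-2761) = -5460 - 1*(-1/2761) = -5460 + 1/2761 = -15075059/2761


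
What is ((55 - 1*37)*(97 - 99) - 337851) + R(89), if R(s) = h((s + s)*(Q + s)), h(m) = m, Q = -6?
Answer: -323113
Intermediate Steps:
R(s) = 2*s*(-6 + s) (R(s) = (s + s)*(-6 + s) = (2*s)*(-6 + s) = 2*s*(-6 + s))
((55 - 1*37)*(97 - 99) - 337851) + R(89) = ((55 - 1*37)*(97 - 99) - 337851) + 2*89*(-6 + 89) = ((55 - 37)*(-2) - 337851) + 2*89*83 = (18*(-2) - 337851) + 14774 = (-36 - 337851) + 14774 = -337887 + 14774 = -323113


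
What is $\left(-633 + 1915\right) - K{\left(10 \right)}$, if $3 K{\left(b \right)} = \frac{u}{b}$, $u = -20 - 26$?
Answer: $\frac{19253}{15} \approx 1283.5$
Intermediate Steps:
$u = -46$ ($u = -20 - 26 = -46$)
$K{\left(b \right)} = - \frac{46}{3 b}$ ($K{\left(b \right)} = \frac{\left(-46\right) \frac{1}{b}}{3} = - \frac{46}{3 b}$)
$\left(-633 + 1915\right) - K{\left(10 \right)} = \left(-633 + 1915\right) - - \frac{46}{3 \cdot 10} = 1282 - \left(- \frac{46}{3}\right) \frac{1}{10} = 1282 - - \frac{23}{15} = 1282 + \frac{23}{15} = \frac{19253}{15}$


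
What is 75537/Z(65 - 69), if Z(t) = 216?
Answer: 8393/24 ≈ 349.71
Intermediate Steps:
75537/Z(65 - 69) = 75537/216 = 75537*(1/216) = 8393/24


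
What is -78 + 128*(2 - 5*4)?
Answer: -2382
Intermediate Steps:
-78 + 128*(2 - 5*4) = -78 + 128*(2 - 20) = -78 + 128*(-18) = -78 - 2304 = -2382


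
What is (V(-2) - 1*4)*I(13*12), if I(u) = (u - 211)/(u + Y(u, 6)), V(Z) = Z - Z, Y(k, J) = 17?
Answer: 220/173 ≈ 1.2717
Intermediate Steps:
V(Z) = 0
I(u) = (-211 + u)/(17 + u) (I(u) = (u - 211)/(u + 17) = (-211 + u)/(17 + u))
(V(-2) - 1*4)*I(13*12) = (0 - 1*4)*((-211 + 13*12)/(17 + 13*12)) = (0 - 4)*((-211 + 156)/(17 + 156)) = -4*(-55)/173 = -4*(-55/173) = 220/173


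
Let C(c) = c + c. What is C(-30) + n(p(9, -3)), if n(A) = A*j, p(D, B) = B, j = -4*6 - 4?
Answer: 24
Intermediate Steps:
j = -28 (j = -24 - 4 = -28)
C(c) = 2*c
n(A) = -28*A (n(A) = A*(-28) = -28*A)
C(-30) + n(p(9, -3)) = 2*(-30) - 28*(-3) = -60 + 84 = 24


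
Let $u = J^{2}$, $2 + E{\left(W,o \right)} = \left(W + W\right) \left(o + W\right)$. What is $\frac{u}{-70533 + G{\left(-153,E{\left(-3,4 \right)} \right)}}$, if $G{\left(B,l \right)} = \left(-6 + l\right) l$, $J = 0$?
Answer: $0$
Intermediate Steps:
$E{\left(W,o \right)} = -2 + 2 W \left(W + o\right)$ ($E{\left(W,o \right)} = -2 + \left(W + W\right) \left(o + W\right) = -2 + 2 W \left(W + o\right)$)
$G{\left(B,l \right)} = l \left(-6 + l\right)$
$u = 0$ ($u = 0^{2} = 0$)
$\frac{u}{-70533 + G{\left(-153,E{\left(-3,4 \right)} \right)}} = \frac{1}{-70533 + \left(-2 + 2 \left(-3\right)^{2} + 2 \left(-3\right) 4\right) \left(-6 + \left(-2 + 2 \left(-3\right)^{2} + 2 \left(-3\right) 4\right)\right)} 0 = \frac{1}{-70533 + \left(-2 + 2 \cdot 9 - 24\right) \left(-6 - 8\right)} 0 = \frac{1}{-70533 + \left(-2 + 18 - 24\right) \left(-6 - 8\right)} 0 = \frac{1}{-70533 - 8 \left(-6 - 8\right)} 0 = \frac{1}{-70533 - -112} \cdot 0 = \frac{1}{-70533 + 112} \cdot 0 = \frac{1}{-70421} \cdot 0 = \left(- \frac{1}{70421}\right) 0 = 0$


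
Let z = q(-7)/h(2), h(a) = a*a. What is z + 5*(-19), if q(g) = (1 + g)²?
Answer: -86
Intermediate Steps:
h(a) = a²
z = 9 (z = (1 - 7)²/(2²) = (-6)²/4 = 36*(¼) = 9)
z + 5*(-19) = 9 + 5*(-19) = 9 - 95 = -86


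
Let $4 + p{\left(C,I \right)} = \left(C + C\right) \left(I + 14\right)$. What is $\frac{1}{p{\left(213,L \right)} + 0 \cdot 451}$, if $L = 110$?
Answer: $\frac{1}{52820} \approx 1.8932 \cdot 10^{-5}$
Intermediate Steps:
$p{\left(C,I \right)} = -4 + 2 C \left(14 + I\right)$ ($p{\left(C,I \right)} = -4 + \left(C + C\right) \left(I + 14\right) = -4 + 2 C \left(14 + I\right)$)
$\frac{1}{p{\left(213,L \right)} + 0 \cdot 451} = \frac{1}{\left(-4 + 28 \cdot 213 + 2 \cdot 213 \cdot 110\right) + 0 \cdot 451} = \frac{1}{\left(-4 + 5964 + 46860\right) + 0} = \frac{1}{52820 + 0} = \frac{1}{52820}$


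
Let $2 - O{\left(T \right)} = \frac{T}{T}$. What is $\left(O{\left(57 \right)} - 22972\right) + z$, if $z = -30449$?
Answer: $-53420$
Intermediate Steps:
$O{\left(T \right)} = 1$ ($O{\left(T \right)} = 2 - \frac{T}{T} = 2 - 1 = 1$)
$\left(O{\left(57 \right)} - 22972\right) + z = \left(1 - 22972\right) - 30449 = -22971 - 30449 = -53420$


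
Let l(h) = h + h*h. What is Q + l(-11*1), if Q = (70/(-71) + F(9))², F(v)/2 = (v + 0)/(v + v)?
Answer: 554511/5041 ≈ 110.00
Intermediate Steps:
F(v) = 1 (F(v) = 2*((v + 0)/(v + v)) = 2*(v/((2*v))) = 2*(v*(1/(2*v))) = 2*(½) = 1)
l(h) = h + h²
Q = 1/5041 (Q = (70/(-71) + 1)² = (70*(-1/71) + 1)² = (-70/71 + 1)² = (1/71)² = 1/5041 ≈ 0.00019837)
Q + l(-11*1) = 1/5041 + (-11*1)*(1 - 11*1) = 1/5041 - 11*(1 - 11) = 1/5041 - 11*(-10) = 1/5041 + 110 = 554511/5041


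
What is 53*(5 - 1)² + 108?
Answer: 956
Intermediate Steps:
53*(5 - 1)² + 108 = 53*4² + 108 = 53*16 + 108 = 848 + 108 = 956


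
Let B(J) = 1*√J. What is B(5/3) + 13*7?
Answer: 91 + √15/3 ≈ 92.291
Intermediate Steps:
B(J) = √J
B(5/3) + 13*7 = √(5/3) + 13*7 = √(5*(⅓)) + 91 = √(5/3) + 91 = √15/3 + 91 = 91 + √15/3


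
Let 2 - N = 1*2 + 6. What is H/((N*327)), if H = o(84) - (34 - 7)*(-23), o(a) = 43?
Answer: -332/981 ≈ -0.33843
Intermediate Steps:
N = -6 (N = 2 - (1*2 + 6) = 2 - (2 + 6) = 2 - 1*8 = 2 - 8 = -6)
H = 664 (H = 43 - (34 - 7)*(-23) = 43 - 27*(-23) = 43 - 1*(-621) = 43 + 621 = 664)
H/((N*327)) = 664/((-6*327)) = 664/(-1962) = 664*(-1/1962) = -332/981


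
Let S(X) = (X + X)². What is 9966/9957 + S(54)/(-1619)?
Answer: -33334498/5373461 ≈ -6.2035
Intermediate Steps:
S(X) = 4*X² (S(X) = (2*X)² = 4*X²)
9966/9957 + S(54)/(-1619) = 9966/9957 + (4*54²)/(-1619) = 9966*(1/9957) + (4*2916)*(-1/1619) = 3322/3319 + 11664*(-1/1619) = 3322/3319 - 11664/1619 = -33334498/5373461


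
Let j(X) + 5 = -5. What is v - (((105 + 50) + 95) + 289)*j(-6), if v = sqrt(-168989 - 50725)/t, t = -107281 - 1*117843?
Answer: 5390 - I*sqrt(219714)/225124 ≈ 5390.0 - 0.0020821*I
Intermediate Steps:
t = -225124 (t = -107281 - 117843 = -225124)
j(X) = -10 (j(X) = -5 - 5 = -10)
v = -I*sqrt(219714)/225124 (v = sqrt(-168989 - 50725)/(-225124) = sqrt(-219714)*(-1/225124) = (I*sqrt(219714))*(-1/225124) = -I*sqrt(219714)/225124 ≈ -0.0020821*I)
v - (((105 + 50) + 95) + 289)*j(-6) = -I*sqrt(219714)/225124 - (((105 + 50) + 95) + 289)*(-10) = -I*sqrt(219714)/225124 - ((155 + 95) + 289)*(-10) = -I*sqrt(219714)/225124 - (250 + 289)*(-10) = -I*sqrt(219714)/225124 - 539*(-10) = -I*sqrt(219714)/225124 - 1*(-5390) = -I*sqrt(219714)/225124 + 5390 = 5390 - I*sqrt(219714)/225124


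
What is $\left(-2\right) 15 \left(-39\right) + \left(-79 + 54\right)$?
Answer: $1145$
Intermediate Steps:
$\left(-2\right) 15 \left(-39\right) + \left(-79 + 54\right) = \left(-30\right) \left(-39\right) - 25 = 1170 - 25 = 1145$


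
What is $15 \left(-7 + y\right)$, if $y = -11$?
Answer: $-270$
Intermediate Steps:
$15 \left(-7 + y\right) = 15 \left(-7 - 11\right) = 15 \left(-18\right) = -270$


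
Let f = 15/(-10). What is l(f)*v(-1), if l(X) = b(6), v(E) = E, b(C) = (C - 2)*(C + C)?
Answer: -48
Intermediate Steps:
b(C) = 2*C*(-2 + C) (b(C) = (-2 + C)*(2*C) = 2*C*(-2 + C))
f = -3/2 (f = 15*(-⅒) = -3/2 ≈ -1.5000)
l(X) = 48 (l(X) = 2*6*(-2 + 6) = 2*6*4 = 48)
l(f)*v(-1) = 48*(-1) = -48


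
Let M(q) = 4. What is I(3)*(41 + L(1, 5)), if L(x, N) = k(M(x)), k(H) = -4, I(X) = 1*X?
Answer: 111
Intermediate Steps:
I(X) = X
L(x, N) = -4
I(3)*(41 + L(1, 5)) = 3*(41 - 4) = 3*37 = 111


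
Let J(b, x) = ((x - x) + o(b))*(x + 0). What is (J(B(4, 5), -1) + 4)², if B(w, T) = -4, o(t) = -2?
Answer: 36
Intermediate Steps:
J(b, x) = -2*x (J(b, x) = ((x - x) - 2)*(x + 0) = (0 - 2)*x = -2*x)
(J(B(4, 5), -1) + 4)² = (-2*(-1) + 4)² = (2 + 4)² = 6² = 36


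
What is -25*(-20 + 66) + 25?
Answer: -1125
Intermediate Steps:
-25*(-20 + 66) + 25 = -25*46 + 25 = -1150 + 25 = -1125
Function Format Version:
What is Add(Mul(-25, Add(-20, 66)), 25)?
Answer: -1125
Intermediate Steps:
Add(Mul(-25, Add(-20, 66)), 25) = Add(Mul(-25, 46), 25) = Add(-1150, 25) = -1125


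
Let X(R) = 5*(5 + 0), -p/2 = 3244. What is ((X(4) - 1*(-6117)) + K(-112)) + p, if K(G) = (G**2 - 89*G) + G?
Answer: 22054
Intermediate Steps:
p = -6488 (p = -2*3244 = -6488)
X(R) = 25 (X(R) = 5*5 = 25)
K(G) = G**2 - 88*G
((X(4) - 1*(-6117)) + K(-112)) + p = ((25 - 1*(-6117)) - 112*(-88 - 112)) - 6488 = ((25 + 6117) - 112*(-200)) - 6488 = (6142 + 22400) - 6488 = 28542 - 6488 = 22054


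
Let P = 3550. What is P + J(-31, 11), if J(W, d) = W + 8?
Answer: 3527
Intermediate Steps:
J(W, d) = 8 + W
P + J(-31, 11) = 3550 + (8 - 31) = 3550 - 23 = 3527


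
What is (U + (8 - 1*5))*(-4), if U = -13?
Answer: 40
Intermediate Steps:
(U + (8 - 1*5))*(-4) = (-13 + (8 - 1*5))*(-4) = (-13 + (8 - 5))*(-4) = (-13 + 3)*(-4) = -10*(-4) = 40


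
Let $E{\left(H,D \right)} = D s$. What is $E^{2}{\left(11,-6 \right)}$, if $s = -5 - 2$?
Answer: $1764$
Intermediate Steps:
$s = -7$
$E{\left(H,D \right)} = - 7 D$ ($E{\left(H,D \right)} = D \left(-7\right) = - 7 D$)
$E^{2}{\left(11,-6 \right)} = \left(\left(-7\right) \left(-6\right)\right)^{2} = 42^{2} = 1764$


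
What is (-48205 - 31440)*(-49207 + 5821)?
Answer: 3455477970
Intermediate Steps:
(-48205 - 31440)*(-49207 + 5821) = -79645*(-43386) = 3455477970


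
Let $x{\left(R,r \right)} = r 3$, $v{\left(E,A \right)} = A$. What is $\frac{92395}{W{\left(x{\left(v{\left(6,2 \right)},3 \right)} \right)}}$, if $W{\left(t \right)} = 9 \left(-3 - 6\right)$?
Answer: $- \frac{92395}{81} \approx -1140.7$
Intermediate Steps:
$x{\left(R,r \right)} = 3 r$
$W{\left(t \right)} = -81$ ($W{\left(t \right)} = 9 \left(-9\right) = -81$)
$\frac{92395}{W{\left(x{\left(v{\left(6,2 \right)},3 \right)} \right)}} = \frac{92395}{-81} = 92395 \left(- \frac{1}{81}\right) = - \frac{92395}{81}$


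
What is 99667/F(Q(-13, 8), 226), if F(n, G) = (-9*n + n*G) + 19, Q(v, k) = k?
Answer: 99667/1755 ≈ 56.790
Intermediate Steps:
F(n, G) = 19 - 9*n + G*n (F(n, G) = (-9*n + G*n) + 19 = 19 - 9*n + G*n)
99667/F(Q(-13, 8), 226) = 99667/(19 - 9*8 + 226*8) = 99667/(19 - 72 + 1808) = 99667/1755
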